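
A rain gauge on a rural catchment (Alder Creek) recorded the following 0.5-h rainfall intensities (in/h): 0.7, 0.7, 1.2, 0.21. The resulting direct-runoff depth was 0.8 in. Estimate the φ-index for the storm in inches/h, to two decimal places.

Only the 3 blocks with intensity above φ contribute runoff: 0.7, 0.7, 1.2 in/h.
Σ(I−φ)·Δt = d  ⇒  (0.7+0.7+1.2 − 3φ)·0.5 = 0.8
φ = (2.600 − 0.8/0.5) / 3 = 0.33 in/h.

φ ≈ 0.33 in/h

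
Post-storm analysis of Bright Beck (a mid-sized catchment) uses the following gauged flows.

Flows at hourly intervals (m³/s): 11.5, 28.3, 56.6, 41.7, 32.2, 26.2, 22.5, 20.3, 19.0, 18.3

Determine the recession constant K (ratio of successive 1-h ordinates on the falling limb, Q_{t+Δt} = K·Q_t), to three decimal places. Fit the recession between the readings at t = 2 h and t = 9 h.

Using the recession-limb readings at t = 2 h and t = 9 h: Q falls from 56.6 to 18.3 m³/s over 7 intervals.
K = (Q₂/Q₁)^(1/7) = (18.3/56.6)^(1/7) = 0.851.

K ≈ 0.851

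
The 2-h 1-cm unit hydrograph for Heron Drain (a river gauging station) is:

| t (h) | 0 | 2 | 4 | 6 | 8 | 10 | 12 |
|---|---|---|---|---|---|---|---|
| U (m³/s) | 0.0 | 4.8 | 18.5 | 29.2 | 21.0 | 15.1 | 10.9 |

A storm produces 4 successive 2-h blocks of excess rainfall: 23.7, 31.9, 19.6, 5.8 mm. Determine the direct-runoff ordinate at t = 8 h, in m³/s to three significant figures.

By discrete convolution, Q_j = Σ (P_i / 10 mm) · U_{j−i}.
At t = 8 h (j=4): Q = (23.7/10)·21.0 + (31.9/10)·29.2 + (19.6/10)·18.5 + (5.8/10)·4.8 = 182 m³/s.

Q ≈ 182 m³/s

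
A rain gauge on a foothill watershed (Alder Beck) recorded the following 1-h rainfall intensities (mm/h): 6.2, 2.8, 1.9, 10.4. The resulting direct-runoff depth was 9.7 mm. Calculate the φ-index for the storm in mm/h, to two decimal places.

Only the 2 blocks with intensity above φ contribute runoff: 6.2, 10.4 mm/h.
Σ(I−φ)·Δt = d  ⇒  (6.2+10.4 − 2φ)·1 = 9.7
φ = (16.60 − 9.7/1) / 2 = 3.45 mm/h.

φ ≈ 3.45 mm/h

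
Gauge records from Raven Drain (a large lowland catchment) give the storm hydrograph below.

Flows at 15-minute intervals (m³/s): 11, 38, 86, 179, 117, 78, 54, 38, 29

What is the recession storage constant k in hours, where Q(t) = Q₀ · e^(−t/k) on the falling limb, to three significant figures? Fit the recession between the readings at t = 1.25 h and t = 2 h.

k ≈ 0.758 h

On the falling limb, Q drops from 78 to 29 m³/s between t = 1.25 h and t = 2 h (Δt = 0.75 h).
k = −Δt / ln(Q₂/Q₁) = −0.75 / ln(29/78) = 0.758 h.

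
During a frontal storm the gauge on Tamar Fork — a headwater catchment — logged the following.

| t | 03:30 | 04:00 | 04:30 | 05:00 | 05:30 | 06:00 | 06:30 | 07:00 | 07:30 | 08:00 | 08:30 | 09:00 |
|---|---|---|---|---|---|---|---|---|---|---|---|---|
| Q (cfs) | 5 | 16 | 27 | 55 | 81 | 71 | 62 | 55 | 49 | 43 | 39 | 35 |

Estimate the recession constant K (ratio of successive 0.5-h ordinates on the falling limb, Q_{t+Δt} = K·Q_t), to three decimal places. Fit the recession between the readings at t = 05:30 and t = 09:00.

K ≈ 0.887

Using the recession-limb readings at t = 05:30 and t = 09:00: Q falls from 81 to 35 cfs over 7 intervals.
K = (Q₂/Q₁)^(1/7) = (35/81)^(1/7) = 0.887.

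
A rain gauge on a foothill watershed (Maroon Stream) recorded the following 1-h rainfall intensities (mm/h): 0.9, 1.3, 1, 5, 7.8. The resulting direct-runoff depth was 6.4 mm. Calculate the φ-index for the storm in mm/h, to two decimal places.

Only the 2 blocks with intensity above φ contribute runoff: 5, 7.8 mm/h.
Σ(I−φ)·Δt = d  ⇒  (5+7.8 − 2φ)·1 = 6.4
φ = (12.80 − 6.4/1) / 2 = 3.20 mm/h.

φ ≈ 3.20 mm/h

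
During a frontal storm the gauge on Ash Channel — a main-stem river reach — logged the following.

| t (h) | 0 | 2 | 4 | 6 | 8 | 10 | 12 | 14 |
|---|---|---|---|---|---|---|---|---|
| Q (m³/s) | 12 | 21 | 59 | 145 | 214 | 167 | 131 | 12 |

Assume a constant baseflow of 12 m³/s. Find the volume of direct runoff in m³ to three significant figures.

V ≈ 4.79 × 10^6 m³

Direct-runoff ordinates (Q − Q_b): 0.0, 9.0, 47.0, 133.0, 202.0, 155.0, 119.0, 0.0 m³/s.
ΣQ_DR = 665.0 m³/s.
With Δt = 2 h = 7200 s, V = ΣQ_DR · Δt = 665.0 × 7200 = 4.79 × 10^6 m³.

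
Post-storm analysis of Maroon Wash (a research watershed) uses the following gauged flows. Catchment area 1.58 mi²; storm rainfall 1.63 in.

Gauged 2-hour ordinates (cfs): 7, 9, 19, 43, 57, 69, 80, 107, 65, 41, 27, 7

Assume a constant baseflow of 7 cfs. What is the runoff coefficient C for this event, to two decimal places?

C ≈ 0.54

ΣQ_DR = 447.0 cfs; V = ΣQ_DR·Δt = 3.218 × 10^6 ft³.
Runoff depth d = V / A = 0.8768 in.
C = d / P = 0.8768 / 1.63 = 0.54.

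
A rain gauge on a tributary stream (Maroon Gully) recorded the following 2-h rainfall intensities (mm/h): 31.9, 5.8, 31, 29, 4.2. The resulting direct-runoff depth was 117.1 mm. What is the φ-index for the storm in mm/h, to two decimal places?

Only the 3 blocks with intensity above φ contribute runoff: 31.9, 31, 29 mm/h.
Σ(I−φ)·Δt = d  ⇒  (31.9+31+29 − 3φ)·2 = 117.1
φ = (91.90 − 117.1/2) / 3 = 11.12 mm/h.

φ ≈ 11.12 mm/h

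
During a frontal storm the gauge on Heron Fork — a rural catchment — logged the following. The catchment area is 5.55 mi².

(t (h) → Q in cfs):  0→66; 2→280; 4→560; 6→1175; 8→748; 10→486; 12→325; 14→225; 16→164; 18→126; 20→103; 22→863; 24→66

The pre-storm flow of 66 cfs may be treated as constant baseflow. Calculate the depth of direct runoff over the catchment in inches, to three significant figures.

d ≈ 2.42 in

Direct runoff: 0.0, 214.0, 494.0, 1109.0, 682.0, 420.0, 259.0, 159.0, 98.0, 60.0, 37.0, 797.0, 0.0 cfs; ΣQ_DR = 4329 cfs.
V = ΣQ_DR · Δt = 4329 × 7200 s = 3.117 × 10^7 ft³.
Over A = 5.55 mi², depth = V / A = 2.42 in.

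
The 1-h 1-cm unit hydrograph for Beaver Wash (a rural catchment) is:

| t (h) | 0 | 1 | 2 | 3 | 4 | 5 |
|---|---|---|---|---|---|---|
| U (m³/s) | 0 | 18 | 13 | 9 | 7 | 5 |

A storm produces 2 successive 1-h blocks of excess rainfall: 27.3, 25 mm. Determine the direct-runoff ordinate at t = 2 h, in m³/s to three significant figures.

Q ≈ 80.5 m³/s

By discrete convolution, Q_j = Σ (P_i / 10 mm) · U_{j−i}.
At t = 2 h (j=2): Q = (27.3/10)·13 + (25/10)·18 = 80.5 m³/s.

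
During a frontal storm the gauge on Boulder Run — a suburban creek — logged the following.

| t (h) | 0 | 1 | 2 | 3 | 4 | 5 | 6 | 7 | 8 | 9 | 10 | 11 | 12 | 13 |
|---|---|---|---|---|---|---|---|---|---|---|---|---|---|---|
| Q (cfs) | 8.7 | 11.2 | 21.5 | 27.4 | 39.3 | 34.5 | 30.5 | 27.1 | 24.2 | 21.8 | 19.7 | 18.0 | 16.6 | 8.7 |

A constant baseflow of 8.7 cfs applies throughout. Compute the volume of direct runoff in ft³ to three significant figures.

V ≈ 6.75 × 10^5 ft³

Direct-runoff ordinates (Q − Q_b): 0.0, 2.5, 12.8, 18.7, 30.6, 25.8, 21.8, 18.4, 15.5, 13.1, 11.0, 9.3, 7.9, 0.0 cfs.
ΣQ_DR = 187.4 cfs.
With Δt = 1 h = 3600 s, V = ΣQ_DR · Δt = 187.4 × 3600 = 6.75 × 10^5 ft³.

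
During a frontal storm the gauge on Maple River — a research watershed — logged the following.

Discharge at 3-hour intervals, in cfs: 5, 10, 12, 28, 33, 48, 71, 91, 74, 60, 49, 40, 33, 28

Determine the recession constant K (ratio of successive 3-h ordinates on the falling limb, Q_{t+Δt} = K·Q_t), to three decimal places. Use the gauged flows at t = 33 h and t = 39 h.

Using the recession-limb readings at t = 33 h and t = 39 h: Q falls from 40 to 28 cfs over 2 intervals.
K = (Q₂/Q₁)^(1/2) = (28/40)^(1/2) = 0.837.

K ≈ 0.837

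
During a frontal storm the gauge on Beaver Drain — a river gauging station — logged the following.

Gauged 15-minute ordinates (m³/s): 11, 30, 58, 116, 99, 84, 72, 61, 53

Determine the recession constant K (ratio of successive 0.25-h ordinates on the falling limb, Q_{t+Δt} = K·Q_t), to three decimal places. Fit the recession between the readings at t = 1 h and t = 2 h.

K ≈ 0.855

Using the recession-limb readings at t = 1 h and t = 2 h: Q falls from 99 to 53 m³/s over 4 intervals.
K = (Q₂/Q₁)^(1/4) = (53/99)^(1/4) = 0.855.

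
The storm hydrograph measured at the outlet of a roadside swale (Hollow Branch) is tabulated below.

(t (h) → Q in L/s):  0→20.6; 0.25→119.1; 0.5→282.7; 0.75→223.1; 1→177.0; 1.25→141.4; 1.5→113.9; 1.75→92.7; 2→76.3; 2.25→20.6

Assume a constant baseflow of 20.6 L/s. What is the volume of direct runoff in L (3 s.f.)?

Direct-runoff ordinates (Q − Q_b): 0.0, 98.5, 262.1, 202.5, 156.4, 120.8, 93.3, 72.1, 55.7, 0.0 L/s.
ΣQ_DR = 1061 L/s.
With Δt = 0.25 h = 900 s, V = ΣQ_DR · Δt = 1061 × 900 = 9.55 × 10^5 L.

V ≈ 9.55 × 10^5 L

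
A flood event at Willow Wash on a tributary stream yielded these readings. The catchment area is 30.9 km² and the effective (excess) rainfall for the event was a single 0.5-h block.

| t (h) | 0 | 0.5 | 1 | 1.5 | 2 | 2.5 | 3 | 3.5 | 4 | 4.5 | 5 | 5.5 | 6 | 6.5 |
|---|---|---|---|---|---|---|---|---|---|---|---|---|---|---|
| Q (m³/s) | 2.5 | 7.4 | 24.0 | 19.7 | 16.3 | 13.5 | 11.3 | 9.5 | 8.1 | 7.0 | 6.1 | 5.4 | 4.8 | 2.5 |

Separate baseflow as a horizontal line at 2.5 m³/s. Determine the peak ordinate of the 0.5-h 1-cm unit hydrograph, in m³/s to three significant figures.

U_p ≈ 35.8 m³/s

Direct runoff: 0.0, 4.9, 21.5, 17.2, 13.8, 11.0, 8.8, 7.0, 5.6, 4.5, 3.6, 2.9, 2.3, 0.0 m³/s; ΣQ_DR = 103.1 m³/s, peak = 21.5 m³/s.
Runoff depth d = ΣQ_DR·Δt / A = 103.1 × 1800 / (30.9 km²) = 6.006 mm.
The 1-cm UH is the DRH scaled by (10 mm)/d, so U_p = 21.5 × 10/6.006 = 35.8 m³/s.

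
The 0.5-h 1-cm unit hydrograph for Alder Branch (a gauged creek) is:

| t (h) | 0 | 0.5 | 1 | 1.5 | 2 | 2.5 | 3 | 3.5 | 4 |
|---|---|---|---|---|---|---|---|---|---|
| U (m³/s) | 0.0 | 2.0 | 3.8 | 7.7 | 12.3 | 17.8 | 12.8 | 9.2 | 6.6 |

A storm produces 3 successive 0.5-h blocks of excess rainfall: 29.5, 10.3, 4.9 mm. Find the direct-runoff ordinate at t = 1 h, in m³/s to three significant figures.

Q ≈ 13.3 m³/s

By discrete convolution, Q_j = Σ (P_i / 10 mm) · U_{j−i}.
At t = 1 h (j=2): Q = (29.5/10)·3.8 + (10.3/10)·2.0 + (4.9/10)·0.0 = 13.3 m³/s.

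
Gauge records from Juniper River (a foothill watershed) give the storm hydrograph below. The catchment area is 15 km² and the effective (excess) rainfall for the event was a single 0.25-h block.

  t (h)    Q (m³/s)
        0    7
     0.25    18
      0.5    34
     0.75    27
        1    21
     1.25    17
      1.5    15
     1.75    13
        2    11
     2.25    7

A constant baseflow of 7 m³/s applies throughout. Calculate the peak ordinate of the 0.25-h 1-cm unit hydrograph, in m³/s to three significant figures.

U_p ≈ 45.0 m³/s

Direct runoff: 0.0, 11.0, 27.0, 20.0, 14.0, 10.0, 8.0, 6.0, 4.0, 0.0 m³/s; ΣQ_DR = 100.0 m³/s, peak = 27.0 m³/s.
Runoff depth d = ΣQ_DR·Δt / A = 100.0 × 900 / (15 km²) = 6.000 mm.
The 1-cm UH is the DRH scaled by (10 mm)/d, so U_p = 27.0 × 10/6.000 = 45.0 m³/s.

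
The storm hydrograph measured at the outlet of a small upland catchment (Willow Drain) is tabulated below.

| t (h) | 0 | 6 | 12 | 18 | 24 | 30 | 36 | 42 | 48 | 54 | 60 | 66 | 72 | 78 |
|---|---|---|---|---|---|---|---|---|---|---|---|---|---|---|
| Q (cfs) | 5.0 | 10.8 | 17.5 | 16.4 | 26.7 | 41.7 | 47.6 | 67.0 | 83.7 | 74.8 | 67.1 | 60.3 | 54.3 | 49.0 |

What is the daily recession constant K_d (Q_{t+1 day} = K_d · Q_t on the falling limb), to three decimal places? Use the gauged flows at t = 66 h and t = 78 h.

Between t = 66 h and t = 78 h the flow falls from 60.3 to 49.0 cfs over 2×6 h = 12 h.
Per-interval ratio K = (49.0/60.3)^(1/2) = 0.9014; K_d = K^(24/6) = 0.660.

K_d ≈ 0.660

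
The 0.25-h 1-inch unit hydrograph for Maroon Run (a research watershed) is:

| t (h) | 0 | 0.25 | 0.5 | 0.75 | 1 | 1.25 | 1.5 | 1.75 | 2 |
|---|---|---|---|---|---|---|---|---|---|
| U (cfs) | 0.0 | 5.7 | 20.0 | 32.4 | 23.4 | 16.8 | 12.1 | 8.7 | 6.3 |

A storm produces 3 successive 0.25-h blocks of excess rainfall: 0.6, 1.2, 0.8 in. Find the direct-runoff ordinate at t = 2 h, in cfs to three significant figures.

By discrete convolution, Q_j = Σ (P_i / 1 in) · U_{j−i}.
At t = 2 h (j=8): Q = (0.6/1)·6.3 + (1.2/1)·8.7 + (0.8/1)·12.1 = 23.9 cfs.

Q ≈ 23.9 cfs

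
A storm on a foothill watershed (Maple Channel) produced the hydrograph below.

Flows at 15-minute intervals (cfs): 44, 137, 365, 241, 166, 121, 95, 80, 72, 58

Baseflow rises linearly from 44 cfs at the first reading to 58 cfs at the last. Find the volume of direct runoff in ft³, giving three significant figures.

Direct-runoff ordinates (Q − Q_b): 0.00, 91.44, 317.89, 192.33, 115.78, 69.22, 41.67, 25.11, 15.56, 0.00 cfs.
ΣQ_DR = 869.0 cfs.
With Δt = 0.25 h = 900 s, V = ΣQ_DR · Δt = 869.0 × 900 = 7.82 × 10^5 ft³.

V ≈ 7.82 × 10^5 ft³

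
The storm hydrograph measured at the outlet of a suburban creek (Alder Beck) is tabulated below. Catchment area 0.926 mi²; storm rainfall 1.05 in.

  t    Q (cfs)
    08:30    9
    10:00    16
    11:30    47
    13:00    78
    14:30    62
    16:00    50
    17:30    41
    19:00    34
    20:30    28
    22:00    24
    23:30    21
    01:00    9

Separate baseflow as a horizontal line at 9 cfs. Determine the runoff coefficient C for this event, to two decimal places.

C ≈ 0.74

ΣQ_DR = 311.0 cfs; V = ΣQ_DR·Δt = 1.679 × 10^6 ft³.
Runoff depth d = V / A = 0.7806 in.
C = d / P = 0.7806 / 1.05 = 0.74.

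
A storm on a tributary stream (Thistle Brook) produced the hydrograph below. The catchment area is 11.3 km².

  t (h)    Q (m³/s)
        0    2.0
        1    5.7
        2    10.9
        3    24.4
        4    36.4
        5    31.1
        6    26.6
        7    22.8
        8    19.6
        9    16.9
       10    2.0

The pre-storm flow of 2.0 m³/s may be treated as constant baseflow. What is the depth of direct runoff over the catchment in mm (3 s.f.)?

d ≈ 56.2 mm

Direct runoff: 0.0, 3.7, 8.9, 22.4, 34.4, 29.1, 24.6, 20.8, 17.6, 14.9, 0.0 m³/s; ΣQ_DR = 176.4 m³/s.
V = ΣQ_DR · Δt = 176.4 × 3600 s = 6.350 × 10^5 m³.
Over A = 11.3 km², depth = V / A = 56.2 mm.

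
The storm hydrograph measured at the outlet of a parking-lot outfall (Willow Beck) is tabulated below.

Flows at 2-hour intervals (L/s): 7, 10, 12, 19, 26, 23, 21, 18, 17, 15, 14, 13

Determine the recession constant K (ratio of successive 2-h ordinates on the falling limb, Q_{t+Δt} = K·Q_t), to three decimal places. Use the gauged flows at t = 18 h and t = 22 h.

K ≈ 0.931

Using the recession-limb readings at t = 18 h and t = 22 h: Q falls from 15 to 13 L/s over 2 intervals.
K = (Q₂/Q₁)^(1/2) = (13/15)^(1/2) = 0.931.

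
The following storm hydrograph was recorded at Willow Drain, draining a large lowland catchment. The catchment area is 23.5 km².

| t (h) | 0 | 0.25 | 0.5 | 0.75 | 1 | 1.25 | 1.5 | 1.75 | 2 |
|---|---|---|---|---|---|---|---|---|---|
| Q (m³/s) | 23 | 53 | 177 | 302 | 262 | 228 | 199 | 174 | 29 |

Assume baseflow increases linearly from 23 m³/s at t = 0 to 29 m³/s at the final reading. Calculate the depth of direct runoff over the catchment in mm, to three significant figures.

d ≈ 46.5 mm

Direct runoff: 0.00, 29.25, 152.50, 276.75, 236.00, 201.25, 171.50, 145.75, 0.00 m³/s; ΣQ_DR = 1213 m³/s.
V = ΣQ_DR · Δt = 1213 × 900 s = 1.092 × 10^6 m³.
Over A = 23.5 km², depth = V / A = 46.5 mm.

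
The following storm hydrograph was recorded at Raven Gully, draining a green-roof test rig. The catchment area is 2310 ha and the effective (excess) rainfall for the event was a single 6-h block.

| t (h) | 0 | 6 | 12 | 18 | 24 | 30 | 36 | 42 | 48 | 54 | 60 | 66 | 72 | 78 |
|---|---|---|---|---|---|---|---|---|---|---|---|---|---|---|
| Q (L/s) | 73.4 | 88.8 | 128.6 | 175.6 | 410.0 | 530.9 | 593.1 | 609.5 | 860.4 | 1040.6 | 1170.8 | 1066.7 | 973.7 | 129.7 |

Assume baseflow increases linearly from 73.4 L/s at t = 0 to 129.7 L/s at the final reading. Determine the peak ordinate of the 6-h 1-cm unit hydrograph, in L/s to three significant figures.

U_p ≈ 1750 L/s

Direct runoff: 0.00, 11.07, 46.54, 89.21, 319.28, 435.85, 493.72, 505.78, 752.35, 928.22, 1054.09, 945.66, 848.33, 0.00 L/s; ΣQ_DR = 6430 L/s, peak = 1054.09 L/s.
Runoff depth d = ΣQ_DR·Δt / A = 6430 × 21600 / (2310 ha) = 6.013 mm.
The 1-cm UH is the DRH scaled by (10 mm)/d, so U_p = 1054.09 × 10/6.013 = 1750 L/s.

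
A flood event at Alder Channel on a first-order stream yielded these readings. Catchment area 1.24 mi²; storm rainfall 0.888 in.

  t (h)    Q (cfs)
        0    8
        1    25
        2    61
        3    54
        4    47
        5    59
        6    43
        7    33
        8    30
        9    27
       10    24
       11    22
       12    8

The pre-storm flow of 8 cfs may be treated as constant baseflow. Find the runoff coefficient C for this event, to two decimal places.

ΣQ_DR = 337.0 cfs; V = ΣQ_DR·Δt = 1.213 × 10^6 ft³.
Runoff depth d = V / A = 0.4211 in.
C = d / P = 0.4211 / 0.888 = 0.47.

C ≈ 0.47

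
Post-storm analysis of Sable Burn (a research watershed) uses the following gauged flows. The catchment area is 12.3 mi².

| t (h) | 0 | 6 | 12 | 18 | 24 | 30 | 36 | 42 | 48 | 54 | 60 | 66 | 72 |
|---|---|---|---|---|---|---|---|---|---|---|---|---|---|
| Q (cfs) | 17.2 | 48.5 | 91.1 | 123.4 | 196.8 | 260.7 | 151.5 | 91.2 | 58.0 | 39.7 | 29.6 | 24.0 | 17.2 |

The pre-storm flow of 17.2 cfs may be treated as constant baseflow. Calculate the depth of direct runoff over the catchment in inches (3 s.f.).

Direct runoff: 0.0, 31.3, 73.9, 106.2, 179.6, 243.5, 134.3, 74.0, 40.8, 22.5, 12.4, 6.8, 0.0 cfs; ΣQ_DR = 925.3 cfs.
V = ΣQ_DR · Δt = 925.3 × 21600 s = 1.999 × 10^7 ft³.
Over A = 12.3 mi², depth = V / A = 0.699 in.

d ≈ 0.699 in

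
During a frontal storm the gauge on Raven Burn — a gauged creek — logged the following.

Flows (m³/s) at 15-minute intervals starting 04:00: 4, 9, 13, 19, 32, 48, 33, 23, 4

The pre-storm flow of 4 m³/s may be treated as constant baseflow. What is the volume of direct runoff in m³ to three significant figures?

V ≈ 1.34 × 10^5 m³

Direct-runoff ordinates (Q − Q_b): 0.0, 5.0, 9.0, 15.0, 28.0, 44.0, 29.0, 19.0, 0.0 m³/s.
ΣQ_DR = 149.0 m³/s.
With Δt = 0.25 h = 900 s, V = ΣQ_DR · Δt = 149.0 × 900 = 1.34 × 10^5 m³.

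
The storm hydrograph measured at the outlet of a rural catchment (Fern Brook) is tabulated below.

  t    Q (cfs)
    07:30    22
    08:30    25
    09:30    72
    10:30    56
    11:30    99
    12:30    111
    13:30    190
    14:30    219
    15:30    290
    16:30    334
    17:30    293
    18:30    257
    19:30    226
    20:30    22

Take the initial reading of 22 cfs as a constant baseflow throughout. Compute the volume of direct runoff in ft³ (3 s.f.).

V ≈ 6.87 × 10^6 ft³

Direct-runoff ordinates (Q − Q_b): 0.0, 3.0, 50.0, 34.0, 77.0, 89.0, 168.0, 197.0, 268.0, 312.0, 271.0, 235.0, 204.0, 0.0 cfs.
ΣQ_DR = 1908 cfs.
With Δt = 1 h = 3600 s, V = ΣQ_DR · Δt = 1908 × 3600 = 6.87 × 10^6 ft³.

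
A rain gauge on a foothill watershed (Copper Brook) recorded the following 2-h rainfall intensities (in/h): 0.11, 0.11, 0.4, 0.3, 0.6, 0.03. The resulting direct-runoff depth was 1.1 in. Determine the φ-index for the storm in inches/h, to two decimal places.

Only the 3 blocks with intensity above φ contribute runoff: 0.4, 0.3, 0.6 in/h.
Σ(I−φ)·Δt = d  ⇒  (0.4+0.3+0.6 − 3φ)·2 = 1.1
φ = (1.300 − 1.1/2) / 3 = 0.25 in/h.

φ ≈ 0.25 in/h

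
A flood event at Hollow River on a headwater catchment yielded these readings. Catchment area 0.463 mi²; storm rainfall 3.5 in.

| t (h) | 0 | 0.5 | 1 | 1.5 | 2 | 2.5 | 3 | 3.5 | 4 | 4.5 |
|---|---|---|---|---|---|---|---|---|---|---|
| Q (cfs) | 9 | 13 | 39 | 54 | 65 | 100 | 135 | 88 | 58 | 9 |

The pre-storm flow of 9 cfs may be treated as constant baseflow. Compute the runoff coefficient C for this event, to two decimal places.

C ≈ 0.23

ΣQ_DR = 480.0 cfs; V = ΣQ_DR·Δt = 8.640 × 10^5 ft³.
Runoff depth d = V / A = 0.8032 in.
C = d / P = 0.8032 / 3.5 = 0.23.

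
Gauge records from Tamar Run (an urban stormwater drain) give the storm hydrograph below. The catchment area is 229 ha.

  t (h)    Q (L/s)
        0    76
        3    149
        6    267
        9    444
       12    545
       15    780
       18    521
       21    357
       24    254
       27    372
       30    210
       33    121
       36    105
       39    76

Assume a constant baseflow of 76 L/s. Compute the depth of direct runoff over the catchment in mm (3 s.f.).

Direct runoff: 0.0, 73.0, 191.0, 368.0, 469.0, 704.0, 445.0, 281.0, 178.0, 296.0, 134.0, 45.0, 29.0, 0.0 L/s; ΣQ_DR = 3213 L/s.
V = ΣQ_DR · Δt = 3213 × 10800 s = 3.470 × 10^7 L.
Over A = 229 ha, depth = V / A = 15.2 mm.

d ≈ 15.2 mm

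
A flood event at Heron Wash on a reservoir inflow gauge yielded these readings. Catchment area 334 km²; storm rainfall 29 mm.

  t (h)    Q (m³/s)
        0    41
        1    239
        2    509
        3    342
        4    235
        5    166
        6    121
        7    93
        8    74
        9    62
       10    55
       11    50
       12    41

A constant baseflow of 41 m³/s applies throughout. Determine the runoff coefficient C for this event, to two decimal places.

C ≈ 0.56

ΣQ_DR = 1495 m³/s; V = ΣQ_DR·Δt = 5.382 × 10^6 m³.
Runoff depth d = V / A = 16.11 mm.
C = d / P = 16.11 / 29 = 0.56.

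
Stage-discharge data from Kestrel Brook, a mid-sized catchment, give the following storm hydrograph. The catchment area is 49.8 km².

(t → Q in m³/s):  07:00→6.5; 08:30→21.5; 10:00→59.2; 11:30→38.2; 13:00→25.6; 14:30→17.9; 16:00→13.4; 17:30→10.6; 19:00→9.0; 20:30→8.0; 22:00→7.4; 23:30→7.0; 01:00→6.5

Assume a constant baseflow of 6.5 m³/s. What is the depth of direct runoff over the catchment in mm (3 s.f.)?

d ≈ 15.9 mm

Direct runoff: 0.0, 15.0, 52.7, 31.7, 19.1, 11.4, 6.9, 4.1, 2.5, 1.5, 0.9, 0.5, 0.0 m³/s; ΣQ_DR = 146.3 m³/s.
V = ΣQ_DR · Δt = 146.3 × 5400 s = 7.900 × 10^5 m³.
Over A = 49.8 km², depth = V / A = 15.9 mm.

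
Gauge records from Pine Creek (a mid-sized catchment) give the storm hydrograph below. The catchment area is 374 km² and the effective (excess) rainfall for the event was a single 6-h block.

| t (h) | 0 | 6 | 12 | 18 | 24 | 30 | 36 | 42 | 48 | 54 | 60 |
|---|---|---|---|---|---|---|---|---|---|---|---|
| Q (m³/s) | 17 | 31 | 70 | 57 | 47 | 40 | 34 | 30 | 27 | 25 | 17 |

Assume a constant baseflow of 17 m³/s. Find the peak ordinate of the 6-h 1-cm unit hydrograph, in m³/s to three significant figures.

U_p ≈ 44.1 m³/s

Direct runoff: 0.0, 14.0, 53.0, 40.0, 30.0, 23.0, 17.0, 13.0, 10.0, 8.0, 0.0 m³/s; ΣQ_DR = 208.0 m³/s, peak = 53.0 m³/s.
Runoff depth d = ΣQ_DR·Δt / A = 208.0 × 21600 / (374 km²) = 12.01 mm.
The 1-cm UH is the DRH scaled by (10 mm)/d, so U_p = 53.0 × 10/12.01 = 44.1 m³/s.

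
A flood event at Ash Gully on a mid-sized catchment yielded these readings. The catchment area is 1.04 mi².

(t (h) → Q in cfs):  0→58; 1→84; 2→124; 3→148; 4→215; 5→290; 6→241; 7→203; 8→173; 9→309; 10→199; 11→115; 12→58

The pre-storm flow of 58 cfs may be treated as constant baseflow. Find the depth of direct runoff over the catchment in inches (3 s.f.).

Direct runoff: 0.0, 26.0, 66.0, 90.0, 157.0, 232.0, 183.0, 145.0, 115.0, 251.0, 141.0, 57.0, 0.0 cfs; ΣQ_DR = 1463 cfs.
V = ΣQ_DR · Δt = 1463 × 3600 s = 5.267 × 10^6 ft³.
Over A = 1.04 mi², depth = V / A = 2.18 in.

d ≈ 2.18 in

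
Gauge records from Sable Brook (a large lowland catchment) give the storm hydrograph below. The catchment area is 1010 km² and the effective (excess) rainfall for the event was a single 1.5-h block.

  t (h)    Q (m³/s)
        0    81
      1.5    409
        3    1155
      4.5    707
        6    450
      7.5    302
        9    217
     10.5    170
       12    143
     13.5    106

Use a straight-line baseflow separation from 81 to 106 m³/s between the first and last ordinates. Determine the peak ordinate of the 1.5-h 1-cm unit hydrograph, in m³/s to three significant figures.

Direct runoff: 0.00, 325.22, 1068.44, 617.67, 357.89, 207.11, 119.33, 69.56, 39.78, 0.00 m³/s; ΣQ_DR = 2805 m³/s, peak = 1068.44 m³/s.
Runoff depth d = ΣQ_DR·Δt / A = 2805 × 5400 / (1010 km²) = 15.00 mm.
The 1-cm UH is the DRH scaled by (10 mm)/d, so U_p = 1068.44 × 10/15.00 = 712 m³/s.

U_p ≈ 712 m³/s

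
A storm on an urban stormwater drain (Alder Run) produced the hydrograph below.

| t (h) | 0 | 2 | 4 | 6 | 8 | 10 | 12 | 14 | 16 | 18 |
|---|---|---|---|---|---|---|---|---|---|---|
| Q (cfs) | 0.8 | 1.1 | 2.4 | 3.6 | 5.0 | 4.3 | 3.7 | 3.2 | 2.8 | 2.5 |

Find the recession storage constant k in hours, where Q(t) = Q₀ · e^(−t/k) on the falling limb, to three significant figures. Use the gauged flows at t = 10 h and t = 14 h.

On the falling limb, Q drops from 4.3 to 3.2 cfs between t = 10 h and t = 14 h (Δt = 4 h).
k = −Δt / ln(Q₂/Q₁) = −4 / ln(3.2/4.3) = 13.5 h.

k ≈ 13.5 h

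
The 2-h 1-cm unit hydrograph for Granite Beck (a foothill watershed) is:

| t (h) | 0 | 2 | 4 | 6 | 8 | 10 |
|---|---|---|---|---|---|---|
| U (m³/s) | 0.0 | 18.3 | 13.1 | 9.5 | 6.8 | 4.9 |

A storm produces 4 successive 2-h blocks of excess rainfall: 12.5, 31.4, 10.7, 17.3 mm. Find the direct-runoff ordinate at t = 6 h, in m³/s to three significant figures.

Q ≈ 72.6 m³/s

By discrete convolution, Q_j = Σ (P_i / 10 mm) · U_{j−i}.
At t = 6 h (j=3): Q = (12.5/10)·9.5 + (31.4/10)·13.1 + (10.7/10)·18.3 + (17.3/10)·0.0 = 72.6 m³/s.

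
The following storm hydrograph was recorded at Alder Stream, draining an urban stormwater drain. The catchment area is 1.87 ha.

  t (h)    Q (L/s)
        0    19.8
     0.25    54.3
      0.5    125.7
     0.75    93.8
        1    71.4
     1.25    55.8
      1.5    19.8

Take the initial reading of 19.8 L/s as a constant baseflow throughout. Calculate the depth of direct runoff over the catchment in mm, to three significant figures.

d ≈ 14.5 mm

Direct runoff: 0.0, 34.5, 105.9, 74.0, 51.6, 36.0, 0.0 L/s; ΣQ_DR = 302.0 L/s.
V = ΣQ_DR · Δt = 302.0 × 900 s = 2.718 × 10^5 L.
Over A = 1.87 ha, depth = V / A = 14.5 mm.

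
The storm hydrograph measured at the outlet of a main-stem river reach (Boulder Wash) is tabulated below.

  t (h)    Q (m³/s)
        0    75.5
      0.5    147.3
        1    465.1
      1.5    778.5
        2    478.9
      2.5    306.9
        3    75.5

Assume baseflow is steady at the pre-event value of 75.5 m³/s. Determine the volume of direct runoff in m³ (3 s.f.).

V ≈ 3.24 × 10^6 m³

Direct-runoff ordinates (Q − Q_b): 0.0, 71.8, 389.6, 703.0, 403.4, 231.4, 0.0 m³/s.
ΣQ_DR = 1799 m³/s.
With Δt = 0.5 h = 1800 s, V = ΣQ_DR · Δt = 1799 × 1800 = 3.24 × 10^6 m³.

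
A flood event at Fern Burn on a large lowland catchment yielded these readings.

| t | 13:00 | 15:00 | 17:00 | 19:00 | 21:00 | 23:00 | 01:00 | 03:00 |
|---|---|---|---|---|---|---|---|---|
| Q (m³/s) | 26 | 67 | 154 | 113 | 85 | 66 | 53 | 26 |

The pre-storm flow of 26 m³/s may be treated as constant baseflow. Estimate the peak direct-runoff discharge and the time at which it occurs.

Q_p = 128.0 m³/s at t = 17:00

Subtracting baseflow gives direct-runoff ordinates: 0.0, 41.0, 128.0, 87.0, 59.0, 40.0, 27.0, 0.0 m³/s.
The maximum is 128.0 m³/s, occurring at the reading for t = 17:00.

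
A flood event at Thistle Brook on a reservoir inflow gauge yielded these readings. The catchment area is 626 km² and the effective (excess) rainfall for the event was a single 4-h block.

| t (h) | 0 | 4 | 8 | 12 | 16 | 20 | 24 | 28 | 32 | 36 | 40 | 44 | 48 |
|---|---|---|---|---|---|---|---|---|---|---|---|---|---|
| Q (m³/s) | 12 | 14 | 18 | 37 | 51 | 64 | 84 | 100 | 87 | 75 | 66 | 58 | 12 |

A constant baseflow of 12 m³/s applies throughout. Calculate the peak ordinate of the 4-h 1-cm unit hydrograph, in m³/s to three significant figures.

Direct runoff: 0.0, 2.0, 6.0, 25.0, 39.0, 52.0, 72.0, 88.0, 75.0, 63.0, 54.0, 46.0, 0.0 m³/s; ΣQ_DR = 522.0 m³/s, peak = 88.0 m³/s.
Runoff depth d = ΣQ_DR·Δt / A = 522.0 × 14400 / (626 km²) = 12.01 mm.
The 1-cm UH is the DRH scaled by (10 mm)/d, so U_p = 88.0 × 10/12.01 = 73.3 m³/s.

U_p ≈ 73.3 m³/s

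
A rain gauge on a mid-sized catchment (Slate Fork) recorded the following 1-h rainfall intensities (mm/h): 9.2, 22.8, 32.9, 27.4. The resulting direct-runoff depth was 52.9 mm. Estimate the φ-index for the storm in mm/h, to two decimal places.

Only the 3 blocks with intensity above φ contribute runoff: 22.8, 32.9, 27.4 mm/h.
Σ(I−φ)·Δt = d  ⇒  (22.8+32.9+27.4 − 3φ)·1 = 52.9
φ = (83.10 − 52.9/1) / 3 = 10.07 mm/h.

φ ≈ 10.07 mm/h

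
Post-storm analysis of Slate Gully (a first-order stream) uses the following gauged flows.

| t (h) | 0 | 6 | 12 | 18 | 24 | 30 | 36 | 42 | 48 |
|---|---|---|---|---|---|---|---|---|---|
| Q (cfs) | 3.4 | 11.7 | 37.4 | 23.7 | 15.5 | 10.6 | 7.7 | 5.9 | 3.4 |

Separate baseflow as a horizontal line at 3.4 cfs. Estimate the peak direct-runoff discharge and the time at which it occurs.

Subtracting baseflow gives direct-runoff ordinates: 0.0, 8.3, 34.0, 20.3, 12.1, 7.2, 4.3, 2.5, 0.0 cfs.
The maximum is 34.0 cfs, occurring at the reading for t = 12 h.

Q_p = 34.0 cfs at t = 12 h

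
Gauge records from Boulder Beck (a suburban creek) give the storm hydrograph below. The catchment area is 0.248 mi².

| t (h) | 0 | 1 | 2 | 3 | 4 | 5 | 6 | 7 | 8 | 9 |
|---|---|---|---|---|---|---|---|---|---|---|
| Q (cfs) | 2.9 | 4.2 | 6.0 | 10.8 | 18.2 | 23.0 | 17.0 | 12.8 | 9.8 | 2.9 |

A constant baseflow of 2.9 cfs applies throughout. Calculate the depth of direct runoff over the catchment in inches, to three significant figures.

Direct runoff: 0.0, 1.3, 3.1, 7.9, 15.3, 20.1, 14.1, 9.9, 6.9, 0.0 cfs; ΣQ_DR = 78.60 cfs.
V = ΣQ_DR · Δt = 78.60 × 3600 s = 2.830 × 10^5 ft³.
Over A = 0.248 mi², depth = V / A = 0.491 in.

d ≈ 0.491 in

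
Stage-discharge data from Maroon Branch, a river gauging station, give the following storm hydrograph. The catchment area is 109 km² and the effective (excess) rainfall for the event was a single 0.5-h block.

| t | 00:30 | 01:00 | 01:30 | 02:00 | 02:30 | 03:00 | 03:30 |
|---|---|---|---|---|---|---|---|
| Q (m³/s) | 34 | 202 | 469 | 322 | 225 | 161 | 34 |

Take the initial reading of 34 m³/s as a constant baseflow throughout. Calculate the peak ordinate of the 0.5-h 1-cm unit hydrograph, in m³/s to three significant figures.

U_p ≈ 218 m³/s

Direct runoff: 0.0, 168.0, 435.0, 288.0, 191.0, 127.0, 0.0 m³/s; ΣQ_DR = 1209 m³/s, peak = 435.0 m³/s.
Runoff depth d = ΣQ_DR·Δt / A = 1209 × 1800 / (109 km²) = 19.97 mm.
The 1-cm UH is the DRH scaled by (10 mm)/d, so U_p = 435.0 × 10/19.97 = 218 m³/s.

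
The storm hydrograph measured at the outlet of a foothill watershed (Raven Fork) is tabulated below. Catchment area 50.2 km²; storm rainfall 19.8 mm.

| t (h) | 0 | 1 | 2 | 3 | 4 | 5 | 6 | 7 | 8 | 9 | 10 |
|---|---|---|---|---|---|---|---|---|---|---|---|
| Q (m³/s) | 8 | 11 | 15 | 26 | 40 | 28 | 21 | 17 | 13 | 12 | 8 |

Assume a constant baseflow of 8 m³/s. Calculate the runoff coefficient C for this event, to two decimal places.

C ≈ 0.40

ΣQ_DR = 111.0 m³/s; V = ΣQ_DR·Δt = 3.996 × 10^5 m³.
Runoff depth d = V / A = 7.960 mm.
C = d / P = 7.960 / 19.8 = 0.40.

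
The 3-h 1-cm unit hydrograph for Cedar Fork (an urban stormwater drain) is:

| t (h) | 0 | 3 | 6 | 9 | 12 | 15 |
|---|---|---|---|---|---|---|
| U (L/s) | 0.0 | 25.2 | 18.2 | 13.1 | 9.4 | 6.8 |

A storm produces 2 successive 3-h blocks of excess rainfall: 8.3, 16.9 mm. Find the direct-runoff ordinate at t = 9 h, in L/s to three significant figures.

Q ≈ 41.6 L/s

By discrete convolution, Q_j = Σ (P_i / 10 mm) · U_{j−i}.
At t = 9 h (j=3): Q = (8.3/10)·13.1 + (16.9/10)·18.2 = 41.6 L/s.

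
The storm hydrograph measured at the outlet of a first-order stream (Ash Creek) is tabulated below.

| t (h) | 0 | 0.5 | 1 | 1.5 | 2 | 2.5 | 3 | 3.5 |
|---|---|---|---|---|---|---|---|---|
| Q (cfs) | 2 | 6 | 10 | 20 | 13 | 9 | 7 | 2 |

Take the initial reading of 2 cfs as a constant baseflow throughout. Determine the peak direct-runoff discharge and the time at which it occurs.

Subtracting baseflow gives direct-runoff ordinates: 0.0, 4.0, 8.0, 18.0, 11.0, 7.0, 5.0, 0.0 cfs.
The maximum is 18.0 cfs, occurring at the reading for t = 1.5 h.

Q_p = 18.0 cfs at t = 1.5 h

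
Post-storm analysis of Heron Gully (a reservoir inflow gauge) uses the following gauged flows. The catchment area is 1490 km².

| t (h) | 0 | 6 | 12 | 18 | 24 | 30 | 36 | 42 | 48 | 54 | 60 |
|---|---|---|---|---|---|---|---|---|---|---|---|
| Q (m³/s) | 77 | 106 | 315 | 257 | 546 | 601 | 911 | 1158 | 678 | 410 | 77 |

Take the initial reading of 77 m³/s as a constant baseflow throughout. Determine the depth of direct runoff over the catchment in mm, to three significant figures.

Direct runoff: 0.0, 29.0, 238.0, 180.0, 469.0, 524.0, 834.0, 1081.0, 601.0, 333.0, 0.0 m³/s; ΣQ_DR = 4289 m³/s.
V = ΣQ_DR · Δt = 4289 × 21600 s = 9.264 × 10^7 m³.
Over A = 1490 km², depth = V / A = 62.2 mm.

d ≈ 62.2 mm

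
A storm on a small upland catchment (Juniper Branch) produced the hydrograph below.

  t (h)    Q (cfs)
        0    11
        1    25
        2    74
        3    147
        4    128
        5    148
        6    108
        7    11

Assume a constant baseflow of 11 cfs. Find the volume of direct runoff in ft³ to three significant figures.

Direct-runoff ordinates (Q − Q_b): 0.0, 14.0, 63.0, 136.0, 117.0, 137.0, 97.0, 0.0 cfs.
ΣQ_DR = 564.0 cfs.
With Δt = 1 h = 3600 s, V = ΣQ_DR · Δt = 564.0 × 3600 = 2.03 × 10^6 ft³.

V ≈ 2.03 × 10^6 ft³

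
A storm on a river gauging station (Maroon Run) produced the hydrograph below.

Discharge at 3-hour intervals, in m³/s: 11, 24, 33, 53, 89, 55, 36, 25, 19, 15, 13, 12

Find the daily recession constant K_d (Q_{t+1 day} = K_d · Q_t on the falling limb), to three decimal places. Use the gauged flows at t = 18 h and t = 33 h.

Between t = 18 h and t = 33 h the flow falls from 36 to 12 m³/s over 5×3 h = 15 h.
Per-interval ratio K = (12/36)^(1/5) = 0.8027; K_d = K^(24/3) = 0.172.

K_d ≈ 0.172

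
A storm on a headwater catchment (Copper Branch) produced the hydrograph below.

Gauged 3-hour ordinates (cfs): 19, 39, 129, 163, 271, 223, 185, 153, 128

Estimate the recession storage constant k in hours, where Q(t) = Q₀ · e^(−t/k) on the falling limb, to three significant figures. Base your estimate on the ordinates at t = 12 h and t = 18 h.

k ≈ 15.7 h

On the falling limb, Q drops from 271 to 185 cfs between t = 12 h and t = 18 h (Δt = 6 h).
k = −Δt / ln(Q₂/Q₁) = −6 / ln(185/271) = 15.7 h.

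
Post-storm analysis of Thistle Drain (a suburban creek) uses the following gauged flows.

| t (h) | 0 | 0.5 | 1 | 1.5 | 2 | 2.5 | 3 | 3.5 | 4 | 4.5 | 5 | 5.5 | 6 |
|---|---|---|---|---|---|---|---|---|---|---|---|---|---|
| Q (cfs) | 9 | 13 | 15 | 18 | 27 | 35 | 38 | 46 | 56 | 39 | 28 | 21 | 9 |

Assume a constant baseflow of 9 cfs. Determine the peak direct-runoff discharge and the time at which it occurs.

Subtracting baseflow gives direct-runoff ordinates: 0.0, 4.0, 6.0, 9.0, 18.0, 26.0, 29.0, 37.0, 47.0, 30.0, 19.0, 12.0, 0.0 cfs.
The maximum is 47.0 cfs, occurring at the reading for t = 4 h.

Q_p = 47.0 cfs at t = 4 h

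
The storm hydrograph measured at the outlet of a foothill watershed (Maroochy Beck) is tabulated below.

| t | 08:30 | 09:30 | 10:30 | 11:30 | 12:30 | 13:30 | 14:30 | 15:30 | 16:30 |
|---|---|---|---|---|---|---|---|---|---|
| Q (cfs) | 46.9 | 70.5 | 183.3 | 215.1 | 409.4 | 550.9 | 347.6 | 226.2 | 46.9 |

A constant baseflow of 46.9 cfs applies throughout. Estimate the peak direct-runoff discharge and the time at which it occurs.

Subtracting baseflow gives direct-runoff ordinates: 0.0, 23.6, 136.4, 168.2, 362.5, 504.0, 300.7, 179.3, 0.0 cfs.
The maximum is 504.0 cfs, occurring at the reading for t = 13:30.

Q_p = 504.0 cfs at t = 13:30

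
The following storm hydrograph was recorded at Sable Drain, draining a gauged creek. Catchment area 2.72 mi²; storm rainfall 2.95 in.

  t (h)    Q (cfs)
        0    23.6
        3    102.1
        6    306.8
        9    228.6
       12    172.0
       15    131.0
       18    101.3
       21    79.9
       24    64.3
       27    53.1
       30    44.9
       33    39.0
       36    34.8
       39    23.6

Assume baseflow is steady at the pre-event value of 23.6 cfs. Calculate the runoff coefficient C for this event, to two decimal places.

ΣQ_DR = 1075 cfs; V = ΣQ_DR·Δt = 1.161 × 10^7 ft³.
Runoff depth d = V / A = 1.837 in.
C = d / P = 1.837 / 2.95 = 0.62.

C ≈ 0.62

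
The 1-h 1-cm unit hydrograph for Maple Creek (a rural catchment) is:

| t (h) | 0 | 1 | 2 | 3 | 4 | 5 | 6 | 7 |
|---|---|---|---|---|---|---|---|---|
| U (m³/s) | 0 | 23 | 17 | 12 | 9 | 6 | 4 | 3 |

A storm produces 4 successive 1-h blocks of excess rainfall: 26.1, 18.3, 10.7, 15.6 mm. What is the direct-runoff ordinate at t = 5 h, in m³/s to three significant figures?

By discrete convolution, Q_j = Σ (P_i / 10 mm) · U_{j−i}.
At t = 5 h (j=5): Q = (26.1/10)·6 + (18.3/10)·9 + (10.7/10)·12 + (15.6/10)·17 = 71.5 m³/s.

Q ≈ 71.5 m³/s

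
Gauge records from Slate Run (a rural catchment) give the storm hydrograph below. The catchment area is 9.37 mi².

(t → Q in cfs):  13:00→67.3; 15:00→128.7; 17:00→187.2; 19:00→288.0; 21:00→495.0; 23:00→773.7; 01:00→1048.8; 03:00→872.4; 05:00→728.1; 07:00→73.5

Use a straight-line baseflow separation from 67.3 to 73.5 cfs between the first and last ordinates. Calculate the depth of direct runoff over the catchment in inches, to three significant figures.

d ≈ 1.31 in

Direct runoff: 0.00, 60.71, 118.52, 218.63, 424.94, 702.96, 977.37, 800.28, 655.29, 0.00 cfs; ΣQ_DR = 3959 cfs.
V = ΣQ_DR · Δt = 3959 × 7200 s = 2.850 × 10^7 ft³.
Over A = 9.37 mi², depth = V / A = 1.31 in.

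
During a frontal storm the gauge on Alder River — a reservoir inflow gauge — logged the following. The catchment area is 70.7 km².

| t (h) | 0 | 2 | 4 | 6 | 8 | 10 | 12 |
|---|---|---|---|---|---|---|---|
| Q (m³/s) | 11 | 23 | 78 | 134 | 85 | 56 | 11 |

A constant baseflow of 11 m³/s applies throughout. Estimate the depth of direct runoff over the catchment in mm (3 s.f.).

Direct runoff: 0.0, 12.0, 67.0, 123.0, 74.0, 45.0, 0.0 m³/s; ΣQ_DR = 321.0 m³/s.
V = ΣQ_DR · Δt = 321.0 × 7200 s = 2.311 × 10^6 m³.
Over A = 70.7 km², depth = V / A = 32.7 mm.

d ≈ 32.7 mm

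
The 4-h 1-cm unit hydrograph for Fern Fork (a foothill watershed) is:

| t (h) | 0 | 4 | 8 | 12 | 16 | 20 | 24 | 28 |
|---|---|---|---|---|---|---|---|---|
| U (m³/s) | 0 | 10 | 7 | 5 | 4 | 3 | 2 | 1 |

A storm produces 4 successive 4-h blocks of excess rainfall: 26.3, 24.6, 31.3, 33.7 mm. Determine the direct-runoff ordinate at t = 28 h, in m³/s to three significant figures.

By discrete convolution, Q_j = Σ (P_i / 10 mm) · U_{j−i}.
At t = 28 h (j=7): Q = (26.3/10)·1 + (24.6/10)·2 + (31.3/10)·3 + (33.7/10)·4 = 30.4 m³/s.

Q ≈ 30.4 m³/s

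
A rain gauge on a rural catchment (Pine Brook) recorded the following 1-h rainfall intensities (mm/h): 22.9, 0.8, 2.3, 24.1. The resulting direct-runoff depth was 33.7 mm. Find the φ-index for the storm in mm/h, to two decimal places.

Only the 2 blocks with intensity above φ contribute runoff: 22.9, 24.1 mm/h.
Σ(I−φ)·Δt = d  ⇒  (22.9+24.1 − 2φ)·1 = 33.7
φ = (47.00 − 33.7/1) / 2 = 6.65 mm/h.

φ ≈ 6.65 mm/h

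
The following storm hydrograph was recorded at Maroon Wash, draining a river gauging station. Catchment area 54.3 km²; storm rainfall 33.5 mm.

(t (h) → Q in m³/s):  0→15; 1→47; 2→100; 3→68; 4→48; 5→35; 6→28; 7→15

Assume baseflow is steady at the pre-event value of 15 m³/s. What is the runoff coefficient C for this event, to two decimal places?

ΣQ_DR = 236.0 m³/s; V = ΣQ_DR·Δt = 8.496 × 10^5 m³.
Runoff depth d = V / A = 15.65 mm.
C = d / P = 15.65 / 33.5 = 0.47.

C ≈ 0.47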